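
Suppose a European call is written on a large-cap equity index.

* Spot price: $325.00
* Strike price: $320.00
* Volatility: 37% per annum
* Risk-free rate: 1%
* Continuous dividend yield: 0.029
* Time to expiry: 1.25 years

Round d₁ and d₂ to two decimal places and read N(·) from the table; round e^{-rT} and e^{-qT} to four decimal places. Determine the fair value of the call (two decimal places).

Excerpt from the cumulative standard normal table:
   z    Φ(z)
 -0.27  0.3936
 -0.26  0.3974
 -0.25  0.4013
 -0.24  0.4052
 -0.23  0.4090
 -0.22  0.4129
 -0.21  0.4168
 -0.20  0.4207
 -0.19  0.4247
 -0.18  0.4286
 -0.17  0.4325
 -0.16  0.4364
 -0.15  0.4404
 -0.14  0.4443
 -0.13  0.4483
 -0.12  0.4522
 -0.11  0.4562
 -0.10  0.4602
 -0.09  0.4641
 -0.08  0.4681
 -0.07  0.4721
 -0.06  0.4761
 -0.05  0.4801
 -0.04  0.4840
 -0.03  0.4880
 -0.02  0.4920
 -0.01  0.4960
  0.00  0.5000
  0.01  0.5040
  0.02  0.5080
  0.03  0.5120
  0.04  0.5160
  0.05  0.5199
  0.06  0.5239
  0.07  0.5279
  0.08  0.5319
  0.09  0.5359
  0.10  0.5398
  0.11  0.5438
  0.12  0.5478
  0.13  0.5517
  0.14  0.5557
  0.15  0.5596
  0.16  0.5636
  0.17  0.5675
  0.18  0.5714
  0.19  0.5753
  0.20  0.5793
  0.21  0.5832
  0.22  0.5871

σ√T = 0.37·√1.25 = 0.4137
d₁ = [ln(325/320) + (0.01 − 0.029 + ½·0.37²)·1.25] / (σ√T) = (0.0155 + 0.0618) / 0.4137 = 0.1869 → 0.19
d₂ = 0.1869 − 0.4137 = -0.2268 → -0.23
e^(−qT) = e^(−0.029·1.25) = 0.9644;  e^(−rT) = e^(−0.01·1.25) = 0.9876
C = 325·0.9644·N(0.19) − 320·0.9876·N(-0.23) = 325·0.9644·0.5753 − 320·0.9876·0.4090 = 180.3163 − 129.2571 = 51.0592

$51.06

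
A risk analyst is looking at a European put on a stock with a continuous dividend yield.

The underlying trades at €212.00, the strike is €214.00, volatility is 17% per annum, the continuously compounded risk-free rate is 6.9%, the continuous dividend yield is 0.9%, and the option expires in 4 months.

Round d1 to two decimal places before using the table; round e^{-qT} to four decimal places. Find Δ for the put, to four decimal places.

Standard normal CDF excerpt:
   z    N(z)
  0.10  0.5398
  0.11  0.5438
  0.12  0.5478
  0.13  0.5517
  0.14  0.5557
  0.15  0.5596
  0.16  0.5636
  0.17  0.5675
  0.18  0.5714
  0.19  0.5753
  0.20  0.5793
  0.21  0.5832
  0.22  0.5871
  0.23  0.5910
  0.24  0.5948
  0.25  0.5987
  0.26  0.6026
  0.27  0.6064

-0.4351

T = 0.3333;  σ√T = 0.0981
ln(S/K) + (r − q + σ²/2)T = ln(212/214) + (0.069 − 0.009 + 0.17²/2)·0.3333 = -0.0094 + 0.0248 = 0.0154
d₁ = 0.0154 / 0.0981 = 0.1572 ⇒ 0.16
N(d₁) = N(0.16) = 0.5636
Δ_put = exp(−qT)·(N(d₁) − 1) = 0.9970·(0.5636 − 1) = -0.4351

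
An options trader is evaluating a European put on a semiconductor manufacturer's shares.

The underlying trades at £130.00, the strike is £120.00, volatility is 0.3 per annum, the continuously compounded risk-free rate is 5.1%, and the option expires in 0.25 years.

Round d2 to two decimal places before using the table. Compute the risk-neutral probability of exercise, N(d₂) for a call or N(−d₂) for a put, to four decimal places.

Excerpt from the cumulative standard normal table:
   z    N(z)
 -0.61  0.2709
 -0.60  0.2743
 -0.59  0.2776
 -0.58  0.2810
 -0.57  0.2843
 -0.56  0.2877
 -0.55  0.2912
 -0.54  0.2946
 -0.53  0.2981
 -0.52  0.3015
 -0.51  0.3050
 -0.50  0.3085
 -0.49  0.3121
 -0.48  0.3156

0.2946

T = 0.25;  σ√T = 0.1500
d₁ = [ln(130/120) + (0.051 + ½·0.3²)·0.25] / (σ√T) = (0.0800 + 0.0240) / 0.1500 = 0.6936 ≈ 0.69
d₂ = 0.6936 − 0.1500 = 0.5436 ≈ 0.54
Risk-neutral Pr[S_T < K] = N(−d₂) = N(-0.54) = 0.2946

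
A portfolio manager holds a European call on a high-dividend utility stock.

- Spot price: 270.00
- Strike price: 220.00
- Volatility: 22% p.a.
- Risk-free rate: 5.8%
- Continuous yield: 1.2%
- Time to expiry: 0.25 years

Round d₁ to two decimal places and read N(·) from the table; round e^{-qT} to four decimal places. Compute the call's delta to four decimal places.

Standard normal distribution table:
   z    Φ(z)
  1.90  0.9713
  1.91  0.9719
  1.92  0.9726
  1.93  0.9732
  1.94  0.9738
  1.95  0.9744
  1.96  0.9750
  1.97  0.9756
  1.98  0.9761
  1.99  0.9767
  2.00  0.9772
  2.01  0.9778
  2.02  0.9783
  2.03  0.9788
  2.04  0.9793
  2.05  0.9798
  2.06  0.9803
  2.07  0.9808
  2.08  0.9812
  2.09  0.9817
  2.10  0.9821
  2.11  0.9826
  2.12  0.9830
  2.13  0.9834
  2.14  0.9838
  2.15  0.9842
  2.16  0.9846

0.9754

σ√T = 0.22 × 0.5000 = 0.1100
ln(S/K) + (r − q + σ²/2)T = ln(270/220) + (0.058 − 0.012 + 0.22²/2)·0.25 = 0.2048 + 0.0175 = 0.2223
d₁ = 0.2223 / 0.1100 = 2.0213 which rounds to 2.02
N(d₁) = N(2.02) = 0.9783
Δ_call = e^(−qT)·N(d₁) = 0.9970·0.9783 = 0.9754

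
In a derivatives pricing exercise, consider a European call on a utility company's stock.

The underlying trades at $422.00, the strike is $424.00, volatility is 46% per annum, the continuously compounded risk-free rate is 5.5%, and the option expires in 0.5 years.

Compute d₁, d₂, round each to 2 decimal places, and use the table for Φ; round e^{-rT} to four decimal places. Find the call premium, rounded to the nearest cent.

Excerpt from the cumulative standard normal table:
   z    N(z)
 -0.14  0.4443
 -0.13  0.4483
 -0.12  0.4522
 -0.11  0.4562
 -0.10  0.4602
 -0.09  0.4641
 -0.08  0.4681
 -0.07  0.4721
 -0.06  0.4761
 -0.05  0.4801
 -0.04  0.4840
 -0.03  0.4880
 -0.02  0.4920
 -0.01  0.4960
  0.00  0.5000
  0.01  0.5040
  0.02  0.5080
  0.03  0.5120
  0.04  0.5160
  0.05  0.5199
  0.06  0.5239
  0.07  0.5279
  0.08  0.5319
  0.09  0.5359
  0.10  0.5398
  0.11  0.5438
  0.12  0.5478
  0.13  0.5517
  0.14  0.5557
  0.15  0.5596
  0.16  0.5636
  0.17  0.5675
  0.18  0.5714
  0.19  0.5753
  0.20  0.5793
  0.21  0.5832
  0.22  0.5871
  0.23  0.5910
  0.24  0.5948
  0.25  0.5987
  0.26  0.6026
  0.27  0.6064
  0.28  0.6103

σ√T = 0.46·√0.5 = 0.3253
d₁ = [ln(422/424) + (0.055 + 0.46²/2)·0.5] / 0.3253 = [-0.0047 + 0.0804] / 0.3253 = 0.2326 ⇒ 0.23
d₂ = d₁ − σ√T = 0.2326 − 0.3253 = -0.0926 ⇒ -0.09
exp(−rT) = exp(−0.055·0.5) = 0.9729
N(d₁) = N(0.23) = 0.5910;  N(d₂) = N(-0.09) = 0.4641
C = 422·0.5910 − 424·0.9729·0.4641 = 249.4020 − 191.4457 = 57.9563

$57.96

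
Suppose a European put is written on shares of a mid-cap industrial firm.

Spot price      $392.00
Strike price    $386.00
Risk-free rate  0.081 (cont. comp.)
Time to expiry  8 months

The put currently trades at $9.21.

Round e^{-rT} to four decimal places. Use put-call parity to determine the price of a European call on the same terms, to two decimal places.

$35.51

e^(−rT) = e^(−0.081·0.6667) = 0.9474
Put-call parity: C − P = S − K·e^(−rT) = 392 − 386·0.9474 = 392 − 365.6964 = 26.3036
C = P + (C − P) = 9.21 + (26.3036) = 35.5136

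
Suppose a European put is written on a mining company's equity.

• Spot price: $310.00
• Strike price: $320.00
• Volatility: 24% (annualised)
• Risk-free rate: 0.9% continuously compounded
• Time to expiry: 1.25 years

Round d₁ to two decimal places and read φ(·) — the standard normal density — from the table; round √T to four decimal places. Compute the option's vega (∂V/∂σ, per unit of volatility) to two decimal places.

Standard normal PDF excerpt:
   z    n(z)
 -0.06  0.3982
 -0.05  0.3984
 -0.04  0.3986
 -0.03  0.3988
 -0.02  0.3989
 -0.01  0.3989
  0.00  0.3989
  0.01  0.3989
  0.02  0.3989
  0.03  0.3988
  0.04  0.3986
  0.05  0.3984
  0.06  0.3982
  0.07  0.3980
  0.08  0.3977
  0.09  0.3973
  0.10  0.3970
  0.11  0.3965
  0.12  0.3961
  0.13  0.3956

138.01

T = 1.25;  σ√T = 0.2683
ln(S/K) + (r + σ²/2)T = ln(310/320) + (0.009 + 0.24²/2)·1.25 = -0.0317 + 0.0473 = 0.0155
d₁ = 0.0155 / 0.2683 = 0.0578 which rounds to 0.06
√T = √1.25 = 1.1180
φ(d₁) = φ(0.06) = 0.3982
vega = S·φ(d₁)·√T = 310·0.3982·1.1180 = 138.0082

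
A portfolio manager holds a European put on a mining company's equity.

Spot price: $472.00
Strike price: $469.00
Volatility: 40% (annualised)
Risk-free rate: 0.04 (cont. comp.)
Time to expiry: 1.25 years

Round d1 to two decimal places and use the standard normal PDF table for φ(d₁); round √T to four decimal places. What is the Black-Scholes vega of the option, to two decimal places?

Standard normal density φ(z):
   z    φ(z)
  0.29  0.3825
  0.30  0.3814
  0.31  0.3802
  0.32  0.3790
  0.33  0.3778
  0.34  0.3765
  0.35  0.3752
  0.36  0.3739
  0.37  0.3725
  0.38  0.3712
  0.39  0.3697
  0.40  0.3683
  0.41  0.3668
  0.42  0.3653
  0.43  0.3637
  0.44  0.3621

197.99

σ√T = 0.4·√1.25 = 0.4472
d₁ = [ln(472/469) + (0.04 + 0.4²/2)·1.25] / 0.4472 = [0.0064 + 0.1500] / 0.4472 = 0.3497 which rounds to 0.35
√T = √1.25 = 1.1180
φ(d₁) = φ(0.35) = 0.3752
vega = S·φ(d₁)·√T = 472·0.3752·1.1180 = 197.9915
(Vega is the same for a European call and put with the same parameters.)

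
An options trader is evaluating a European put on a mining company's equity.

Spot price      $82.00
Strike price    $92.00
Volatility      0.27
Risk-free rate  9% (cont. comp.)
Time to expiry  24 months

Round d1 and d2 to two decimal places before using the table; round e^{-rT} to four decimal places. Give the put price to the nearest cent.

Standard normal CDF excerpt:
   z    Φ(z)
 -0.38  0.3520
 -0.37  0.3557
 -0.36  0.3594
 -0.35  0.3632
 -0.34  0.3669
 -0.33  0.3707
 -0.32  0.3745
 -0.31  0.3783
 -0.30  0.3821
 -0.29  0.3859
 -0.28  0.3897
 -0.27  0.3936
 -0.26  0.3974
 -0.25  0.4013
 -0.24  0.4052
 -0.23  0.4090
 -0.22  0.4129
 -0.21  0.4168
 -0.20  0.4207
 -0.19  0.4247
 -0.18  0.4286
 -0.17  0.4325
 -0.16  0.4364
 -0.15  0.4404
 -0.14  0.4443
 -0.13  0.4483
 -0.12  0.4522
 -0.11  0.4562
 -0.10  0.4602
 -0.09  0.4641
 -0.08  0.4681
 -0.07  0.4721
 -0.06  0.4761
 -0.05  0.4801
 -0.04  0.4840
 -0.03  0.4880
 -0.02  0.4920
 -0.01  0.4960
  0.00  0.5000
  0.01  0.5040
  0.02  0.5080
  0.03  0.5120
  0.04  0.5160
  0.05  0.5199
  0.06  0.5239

σ√T = 0.27 × 1.4142 = 0.3818
ln(S/K) + (r + σ²/2)T = ln(82/92) + (0.09 + 0.27²/2)·2 = -0.1151 + 0.2529 = 0.1378
d₁ = 0.1378 / 0.3818 = 0.3610 which rounds to 0.36
d₂ = d₁ − σ√T = 0.3610 − 0.3818 = -0.0209 which rounds to -0.02
exp(−rT) = exp(−0.09·2) = 0.8353
N(−d₂) = N(0.02) = 0.5080;  N(−d₁) = N(-0.36) = 0.3594
P = 92·0.8353·0.5080 − 82·0.3594 = 39.0386 − 29.4708 = 9.5678

$9.57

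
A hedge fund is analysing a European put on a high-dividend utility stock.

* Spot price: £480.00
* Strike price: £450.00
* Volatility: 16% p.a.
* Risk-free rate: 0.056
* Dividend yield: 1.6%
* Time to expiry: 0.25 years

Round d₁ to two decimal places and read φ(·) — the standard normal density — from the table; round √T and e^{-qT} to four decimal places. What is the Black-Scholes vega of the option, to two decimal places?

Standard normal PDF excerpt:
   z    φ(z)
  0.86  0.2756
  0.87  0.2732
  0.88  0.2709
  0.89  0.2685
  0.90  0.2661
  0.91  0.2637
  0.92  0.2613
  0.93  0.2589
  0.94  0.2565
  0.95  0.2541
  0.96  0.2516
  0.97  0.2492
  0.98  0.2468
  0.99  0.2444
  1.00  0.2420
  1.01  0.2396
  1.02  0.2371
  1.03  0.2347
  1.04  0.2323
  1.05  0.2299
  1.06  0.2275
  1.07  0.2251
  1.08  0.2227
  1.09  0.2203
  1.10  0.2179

σ√T = 0.16·√0.25 = 0.0800
d₁ = [ln(480/450) + (0.056 − 0.016 + ½·0.16²)·0.25] / (σ√T) = (0.0645 + 0.0132) / 0.0800 = 0.9717 ⇒ 0.97
√T = √0.25 = 0.5000
φ(d₁) = φ(0.97) = 0.2492
exp(−qT) = exp(−0.016·0.25) = 0.9960
vega = S·exp(−qT)·φ(d₁)·√T = 480·0.9960·0.2492·0.5000 = 59.5688
(The call has the same vega.)

59.57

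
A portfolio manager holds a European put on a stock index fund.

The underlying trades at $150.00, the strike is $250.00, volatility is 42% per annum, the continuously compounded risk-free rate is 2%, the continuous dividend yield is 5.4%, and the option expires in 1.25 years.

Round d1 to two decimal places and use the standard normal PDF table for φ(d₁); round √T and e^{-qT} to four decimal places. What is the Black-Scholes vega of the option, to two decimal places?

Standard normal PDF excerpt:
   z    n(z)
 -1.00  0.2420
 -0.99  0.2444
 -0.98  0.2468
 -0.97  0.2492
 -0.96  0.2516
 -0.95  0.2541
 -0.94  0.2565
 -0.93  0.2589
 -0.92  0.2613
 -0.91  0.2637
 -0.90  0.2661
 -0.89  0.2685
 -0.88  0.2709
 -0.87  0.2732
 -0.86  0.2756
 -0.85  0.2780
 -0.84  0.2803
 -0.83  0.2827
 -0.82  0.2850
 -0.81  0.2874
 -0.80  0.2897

σ√T = 0.42·√1.25 = 0.4696
d₁ = [ln(150/250) + (0.02 − 0.054 + 0.42²/2)·1.25] / 0.4696 = [-0.5108 + 0.0677] / 0.4696 = -0.9436 which rounds to -0.94
√T = √1.25 = 1.1180
φ(d₁) = φ(-0.94) = 0.2565
exp(−qT) = exp(−0.054·1.25) = 0.9347
vega = S·exp(−qT)·φ(d₁)·√T = 150·0.9347·0.2565·1.1180 = 40.2062
(Call and put vega coincide under Black-Scholes.)

40.21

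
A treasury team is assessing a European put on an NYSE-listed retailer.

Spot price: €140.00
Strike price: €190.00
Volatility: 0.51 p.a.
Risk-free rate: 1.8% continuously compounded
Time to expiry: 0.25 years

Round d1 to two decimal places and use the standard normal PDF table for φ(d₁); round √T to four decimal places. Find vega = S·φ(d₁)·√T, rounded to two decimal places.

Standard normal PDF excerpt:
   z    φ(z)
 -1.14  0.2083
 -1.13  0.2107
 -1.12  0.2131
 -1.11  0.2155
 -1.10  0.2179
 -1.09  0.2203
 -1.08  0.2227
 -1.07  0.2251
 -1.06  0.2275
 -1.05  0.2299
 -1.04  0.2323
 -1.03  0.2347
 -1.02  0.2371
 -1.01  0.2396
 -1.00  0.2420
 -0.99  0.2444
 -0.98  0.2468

σ√T = 0.51·√0.25 = 0.2550
ln(S/K) + (r + σ²/2)T = ln(140/190) + (0.018 + 0.51²/2)·0.25 = -0.3054 + 0.0370 = -0.2684
d₁ = -0.2684 / 0.2550 = -1.0524 ⇒ -1.05
√T = √0.25 = 0.5000
φ(d₁) = φ(-1.05) = 0.2299
vega = S·φ(d₁)·√T = 140·0.2299·0.5000 = 16.0930

16.09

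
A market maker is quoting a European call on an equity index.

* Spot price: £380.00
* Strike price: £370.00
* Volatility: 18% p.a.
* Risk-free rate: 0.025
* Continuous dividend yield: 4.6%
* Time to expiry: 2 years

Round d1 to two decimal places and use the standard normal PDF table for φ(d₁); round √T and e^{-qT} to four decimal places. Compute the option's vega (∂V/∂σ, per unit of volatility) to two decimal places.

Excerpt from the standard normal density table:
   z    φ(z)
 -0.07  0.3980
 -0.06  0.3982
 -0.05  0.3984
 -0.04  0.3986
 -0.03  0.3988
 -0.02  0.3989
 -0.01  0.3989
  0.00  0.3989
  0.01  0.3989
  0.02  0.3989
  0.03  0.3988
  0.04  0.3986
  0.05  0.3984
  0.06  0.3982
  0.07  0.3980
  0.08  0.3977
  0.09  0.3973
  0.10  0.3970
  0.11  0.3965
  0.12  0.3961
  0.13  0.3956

T = 2;  σ√T = 0.2546
ln(S/K) + (r − q + σ²/2)T = ln(380/370) + (0.025 − 0.046 + 0.18²/2)·2 = 0.0267 − 0.0096 = 0.0171
d₁ = 0.0171 / 0.2546 = 0.0671 → 0.07
√T = √2 = 1.4142
φ(d₁) = φ(0.07) = 0.3980
e^(−qT) = e^(−0.046·2) = 0.9121
vega = S·e^(−qT)·φ(d₁)·√T = 380·0.9121·0.3980·1.4142 = 195.0832

195.08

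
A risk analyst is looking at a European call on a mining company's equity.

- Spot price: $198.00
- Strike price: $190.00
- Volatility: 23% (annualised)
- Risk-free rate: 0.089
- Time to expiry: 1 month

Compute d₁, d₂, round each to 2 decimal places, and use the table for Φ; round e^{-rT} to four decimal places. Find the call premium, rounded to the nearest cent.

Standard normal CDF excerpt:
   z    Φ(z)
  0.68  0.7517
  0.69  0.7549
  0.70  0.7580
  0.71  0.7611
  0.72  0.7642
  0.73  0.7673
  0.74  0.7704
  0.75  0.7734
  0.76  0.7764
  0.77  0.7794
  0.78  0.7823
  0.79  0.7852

$11.37

σ√T = 0.23·√0.08333 = 0.0664
d₁ = [ln(198/190) + (0.089 + ½·0.23²)·0.08333] / (σ√T) = (0.0412 + 0.0096) / 0.0664 = 0.7661 ⇒ 0.77
d₂ = 0.7661 − 0.0664 = 0.6997 ⇒ 0.70
e^(−rT) = e^(−0.089·0.08333) = 0.9926
N(d₁) = N(0.77) = 0.7794;  N(d₂) = N(0.70) = 0.7580
C = 198·0.7794 − 190·0.9926·0.7580 = 154.3212 − 142.9543 = 11.3669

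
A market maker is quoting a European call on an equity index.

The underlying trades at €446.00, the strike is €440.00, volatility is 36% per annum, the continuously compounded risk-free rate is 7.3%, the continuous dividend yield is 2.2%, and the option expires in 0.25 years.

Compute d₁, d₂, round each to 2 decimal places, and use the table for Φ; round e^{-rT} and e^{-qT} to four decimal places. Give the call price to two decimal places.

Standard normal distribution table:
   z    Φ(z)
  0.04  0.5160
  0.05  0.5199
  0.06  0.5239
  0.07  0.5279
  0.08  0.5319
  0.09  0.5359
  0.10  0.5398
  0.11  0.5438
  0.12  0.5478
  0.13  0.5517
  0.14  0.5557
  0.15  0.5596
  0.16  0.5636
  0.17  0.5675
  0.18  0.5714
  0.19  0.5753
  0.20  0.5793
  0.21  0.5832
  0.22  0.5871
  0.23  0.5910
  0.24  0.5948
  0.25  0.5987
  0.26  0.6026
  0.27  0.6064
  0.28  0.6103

σ√T = 0.36·√0.25 = 0.1800
d₁ = [ln(446/440) + (0.073 − 0.022 + 0.36²/2)·0.25] / 0.1800 = [0.0135 + 0.0289] / 0.1800 = 0.2361 ⇒ 0.24
d₂ = d₁ − σ√T = 0.2361 − 0.1800 = 0.0561 ⇒ 0.06
exp(−qT) = exp(−0.022·0.25) = 0.9945;  exp(−rT) = exp(−0.073·0.25) = 0.9819
N(d₁) = N(0.24) = 0.5948;  N(d₂) = N(0.06) = 0.5239
C = 446·0.9945·0.5948 − 440·0.9819·0.5239 = 263.8218 − 226.3437 = 37.4781

€37.48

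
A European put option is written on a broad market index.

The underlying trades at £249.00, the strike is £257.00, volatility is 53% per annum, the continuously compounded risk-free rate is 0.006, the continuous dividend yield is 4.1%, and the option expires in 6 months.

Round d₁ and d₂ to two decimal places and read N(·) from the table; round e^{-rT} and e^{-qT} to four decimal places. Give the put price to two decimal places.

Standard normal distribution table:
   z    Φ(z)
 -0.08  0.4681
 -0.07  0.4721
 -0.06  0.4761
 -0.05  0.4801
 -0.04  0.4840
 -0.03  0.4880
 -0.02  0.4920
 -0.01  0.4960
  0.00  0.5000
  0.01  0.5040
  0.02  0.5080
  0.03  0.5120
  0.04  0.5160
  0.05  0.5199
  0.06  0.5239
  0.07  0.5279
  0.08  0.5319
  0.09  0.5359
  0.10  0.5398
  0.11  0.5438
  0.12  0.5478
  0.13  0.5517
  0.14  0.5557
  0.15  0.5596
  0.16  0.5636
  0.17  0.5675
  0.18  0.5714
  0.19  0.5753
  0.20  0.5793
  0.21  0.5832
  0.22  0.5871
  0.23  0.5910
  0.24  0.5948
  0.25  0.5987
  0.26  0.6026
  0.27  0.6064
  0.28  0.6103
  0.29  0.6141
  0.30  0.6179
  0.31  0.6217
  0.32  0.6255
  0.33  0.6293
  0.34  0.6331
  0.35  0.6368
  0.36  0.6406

£44.13

σ√T = 0.53·√0.5 = 0.3748
d₁ = [ln(249/257) + (0.006 − 0.041 + 0.53²/2)·0.5] / 0.3748 = [-0.0316 + 0.0527] / 0.3748 = 0.0563 ⇒ 0.06
d₂ = d₁ − σ√T = 0.0563 − 0.3748 = -0.3185 ⇒ -0.32
e^(−qT) = e^(−0.041·0.5) = 0.9797;  e^(−rT) = e^(−0.006·0.5) = 0.9970
N(−d₂) = N(0.32) = 0.6255;  N(−d₁) = N(-0.06) = 0.4761
P = 257·0.9970·0.6255 − 249·0.9797·0.4761 = 160.2712 − 116.1424 = 44.1289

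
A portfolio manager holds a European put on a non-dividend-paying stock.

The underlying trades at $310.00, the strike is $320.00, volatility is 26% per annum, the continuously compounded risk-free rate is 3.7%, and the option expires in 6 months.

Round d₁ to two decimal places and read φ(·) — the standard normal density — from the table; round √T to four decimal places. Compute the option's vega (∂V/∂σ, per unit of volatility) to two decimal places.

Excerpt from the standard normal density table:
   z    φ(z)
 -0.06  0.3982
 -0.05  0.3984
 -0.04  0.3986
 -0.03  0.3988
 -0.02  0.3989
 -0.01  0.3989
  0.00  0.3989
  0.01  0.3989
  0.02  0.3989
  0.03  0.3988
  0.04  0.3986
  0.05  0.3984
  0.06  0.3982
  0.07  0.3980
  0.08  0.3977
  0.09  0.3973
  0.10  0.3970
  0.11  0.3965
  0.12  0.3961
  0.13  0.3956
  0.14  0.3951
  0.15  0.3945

87.44

σ√T = 0.26 × 0.7071 = 0.1838
d₁ = [ln(310/320) + (0.037 + 0.26²/2)·0.5] / 0.1838 = [-0.0317 + 0.0354] / 0.1838 = 0.0199 → 0.02
√T = √0.5 = 0.7071
φ(d₁) = φ(0.02) = 0.3989
vega = S·φ(d₁)·√T = 310·0.3989·0.7071 = 87.4393
(Call and put vega coincide under Black-Scholes.)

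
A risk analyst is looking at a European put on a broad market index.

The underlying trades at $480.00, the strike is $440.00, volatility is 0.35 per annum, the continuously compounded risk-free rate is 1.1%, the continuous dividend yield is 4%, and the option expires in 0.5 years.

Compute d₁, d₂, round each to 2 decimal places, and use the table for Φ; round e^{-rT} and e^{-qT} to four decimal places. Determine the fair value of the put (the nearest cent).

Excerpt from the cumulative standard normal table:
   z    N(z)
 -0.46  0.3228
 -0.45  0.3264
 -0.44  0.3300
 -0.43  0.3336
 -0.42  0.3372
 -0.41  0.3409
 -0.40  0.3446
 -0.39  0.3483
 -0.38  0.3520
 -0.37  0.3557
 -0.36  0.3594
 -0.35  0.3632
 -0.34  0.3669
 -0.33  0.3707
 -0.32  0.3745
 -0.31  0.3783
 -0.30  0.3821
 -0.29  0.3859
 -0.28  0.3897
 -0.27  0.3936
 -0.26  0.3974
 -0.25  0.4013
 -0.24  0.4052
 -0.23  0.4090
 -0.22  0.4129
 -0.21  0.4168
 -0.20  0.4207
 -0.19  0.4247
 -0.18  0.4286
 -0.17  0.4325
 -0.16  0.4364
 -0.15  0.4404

σ√T = 0.35·√0.5 = 0.2475
ln(S/K) + (r − q + σ²/2)T = ln(480/440) + (0.011 − 0.04 + 0.35²/2)·0.5 = 0.0870 + 0.0161 = 0.1031
d₁ = 0.1031 / 0.2475 = 0.4167 ⇒ 0.42
d₂ = d₁ − σ√T = 0.4167 − 0.2475 = 0.1692 ⇒ 0.17
exp(−qT) = exp(−0.04·0.5) = 0.9802;  exp(−rT) = exp(−0.011·0.5) = 0.9945
P = 440·0.9945·N(-0.17) − 480·0.9802·N(-0.42) = 440·0.9945·0.4325 − 480·0.9802·0.3372 = 189.2534 − 158.6513 = 30.6021

$30.60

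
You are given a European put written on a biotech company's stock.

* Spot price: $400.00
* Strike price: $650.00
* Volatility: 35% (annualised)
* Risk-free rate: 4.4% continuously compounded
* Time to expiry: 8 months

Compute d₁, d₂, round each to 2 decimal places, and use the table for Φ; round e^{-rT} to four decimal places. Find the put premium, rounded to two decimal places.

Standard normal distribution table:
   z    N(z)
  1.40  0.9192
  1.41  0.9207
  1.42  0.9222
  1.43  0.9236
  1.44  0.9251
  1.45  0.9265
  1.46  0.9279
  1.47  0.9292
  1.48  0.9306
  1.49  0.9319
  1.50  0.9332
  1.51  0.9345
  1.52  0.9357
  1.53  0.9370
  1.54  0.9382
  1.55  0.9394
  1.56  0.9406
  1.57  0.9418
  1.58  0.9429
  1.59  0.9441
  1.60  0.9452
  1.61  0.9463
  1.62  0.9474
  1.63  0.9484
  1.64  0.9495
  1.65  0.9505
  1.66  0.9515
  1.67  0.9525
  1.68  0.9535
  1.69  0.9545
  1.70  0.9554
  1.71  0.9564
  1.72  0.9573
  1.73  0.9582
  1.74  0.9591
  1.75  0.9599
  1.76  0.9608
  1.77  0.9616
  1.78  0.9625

$234.80

σ√T = 0.35 × 0.8165 = 0.2858
ln(S/K) + (r + σ²/2)T = ln(400/650) + (0.044 + 0.35²/2)·0.6667 = -0.4855 + 0.0702 = -0.4153
d₁ = -0.4153 / 0.2858 = -1.4534 ⇒ -1.45
d₂ = d₁ − σ√T = -1.4534 − 0.2858 = -1.7392 ⇒ -1.74
e^(−rT) = e^(−0.044·0.6667) = 0.9711
N(−d₂) = N(1.74) = 0.9591;  N(−d₁) = N(1.45) = 0.9265
P = 650·0.9711·0.9591 − 400·0.9265 = 605.3983 − 370.6000 = 234.7983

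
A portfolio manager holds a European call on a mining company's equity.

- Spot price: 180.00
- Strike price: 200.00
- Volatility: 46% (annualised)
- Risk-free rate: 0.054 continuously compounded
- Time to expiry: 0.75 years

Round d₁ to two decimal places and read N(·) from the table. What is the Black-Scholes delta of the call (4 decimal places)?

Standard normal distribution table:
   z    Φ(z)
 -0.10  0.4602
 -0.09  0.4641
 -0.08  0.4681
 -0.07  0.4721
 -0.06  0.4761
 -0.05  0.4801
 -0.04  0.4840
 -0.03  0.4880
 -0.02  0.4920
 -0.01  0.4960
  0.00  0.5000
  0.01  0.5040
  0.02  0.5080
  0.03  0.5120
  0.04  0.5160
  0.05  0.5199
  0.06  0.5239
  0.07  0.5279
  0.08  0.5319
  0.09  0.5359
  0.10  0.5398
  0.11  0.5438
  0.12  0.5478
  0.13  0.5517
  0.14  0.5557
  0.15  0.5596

0.5160

σ√T = 0.46 × 0.8660 = 0.3984
d₁ = [ln(180/200) + (0.054 + 0.46²/2)·0.75] / 0.3984 = [-0.1054 + 0.1198] / 0.3984 = 0.0364 ⇒ 0.04
N(d₁) = N(0.04) = 0.5160
Δ_call = N(d₁) = 0.5160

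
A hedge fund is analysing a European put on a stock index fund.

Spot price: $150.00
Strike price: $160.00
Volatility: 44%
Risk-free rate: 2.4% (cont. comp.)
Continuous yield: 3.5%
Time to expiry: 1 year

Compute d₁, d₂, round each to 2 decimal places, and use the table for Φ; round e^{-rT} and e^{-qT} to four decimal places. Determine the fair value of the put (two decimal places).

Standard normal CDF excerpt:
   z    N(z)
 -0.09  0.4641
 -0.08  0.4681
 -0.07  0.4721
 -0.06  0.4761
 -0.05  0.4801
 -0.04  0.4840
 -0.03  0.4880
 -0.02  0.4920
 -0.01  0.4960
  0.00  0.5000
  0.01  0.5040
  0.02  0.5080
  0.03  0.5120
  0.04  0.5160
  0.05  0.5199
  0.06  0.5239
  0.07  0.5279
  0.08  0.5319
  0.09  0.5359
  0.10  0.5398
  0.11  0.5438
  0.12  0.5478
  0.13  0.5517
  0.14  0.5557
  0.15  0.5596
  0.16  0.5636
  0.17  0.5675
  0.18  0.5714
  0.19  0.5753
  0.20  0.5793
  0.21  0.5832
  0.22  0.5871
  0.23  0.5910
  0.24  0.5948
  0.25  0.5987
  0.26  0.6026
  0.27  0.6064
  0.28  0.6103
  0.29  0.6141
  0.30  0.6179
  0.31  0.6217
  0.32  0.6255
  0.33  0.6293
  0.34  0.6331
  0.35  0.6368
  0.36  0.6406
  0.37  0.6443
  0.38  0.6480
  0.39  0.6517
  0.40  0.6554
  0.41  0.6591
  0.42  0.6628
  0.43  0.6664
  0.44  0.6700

σ√T = 0.44·√1 = 0.4400
d₁ = [ln(150/160) + (0.024 − 0.035 + ½·0.44²)·1] / (σ√T) = (-0.0645 + 0.0858) / 0.4400 = 0.0483 ≈ 0.05
d₂ = 0.0483 − 0.4400 = -0.3917 ≈ -0.39
e^(−qT) = e^(−0.035·1) = 0.9656;  e^(−rT) = e^(−0.024·1) = 0.9763
N(−d₂) = N(0.39) = 0.6517;  N(−d₁) = N(-0.05) = 0.4801
P = 160·0.9763·0.6517 − 150·0.9656·0.4801 = 101.8008 − 69.5377 = 32.2631

$32.26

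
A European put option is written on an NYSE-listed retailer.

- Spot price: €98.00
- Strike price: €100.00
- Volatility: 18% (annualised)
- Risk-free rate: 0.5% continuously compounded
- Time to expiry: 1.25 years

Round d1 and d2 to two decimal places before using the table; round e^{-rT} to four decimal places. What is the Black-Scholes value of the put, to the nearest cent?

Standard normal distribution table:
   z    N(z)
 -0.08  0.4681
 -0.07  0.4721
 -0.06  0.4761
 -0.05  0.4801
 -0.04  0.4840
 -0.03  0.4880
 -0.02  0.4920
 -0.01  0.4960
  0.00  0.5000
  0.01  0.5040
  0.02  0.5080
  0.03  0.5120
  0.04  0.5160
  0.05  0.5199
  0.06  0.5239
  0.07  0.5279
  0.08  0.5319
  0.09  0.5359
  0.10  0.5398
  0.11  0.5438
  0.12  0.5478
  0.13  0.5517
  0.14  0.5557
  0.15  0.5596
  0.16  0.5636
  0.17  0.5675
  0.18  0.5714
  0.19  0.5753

σ√T = 0.18·√1.25 = 0.2012
ln(S/K) + (r + σ²/2)T = ln(98/100) + (0.005 + 0.18²/2)·1.25 = -0.0202 + 0.0265 = 0.0063
d₁ = 0.0063 / 0.2012 = 0.0313 which rounds to 0.03
d₂ = d₁ − σ√T = 0.0313 − 0.2012 = -0.1700 which rounds to -0.17
e^(−rT) = e^(−0.005·1.25) = 0.9938
N(−d₂) = N(0.17) = 0.5675;  N(−d₁) = N(-0.03) = 0.4880
P = 100·0.9938·0.5675 − 98·0.4880 = 56.3982 − 47.8240 = 8.5742

€8.57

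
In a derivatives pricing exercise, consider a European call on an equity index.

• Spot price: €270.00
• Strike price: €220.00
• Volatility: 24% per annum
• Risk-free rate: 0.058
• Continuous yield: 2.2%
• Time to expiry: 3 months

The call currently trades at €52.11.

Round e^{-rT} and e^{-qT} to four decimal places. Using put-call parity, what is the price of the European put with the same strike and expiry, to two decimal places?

e^(−qT) = e^(−0.022·0.25) = 0.9945;  e^(−rT) = e^(−0.058·0.25) = 0.9856
Put-call parity: C − P = S·e^(−qT) − K·e^(−rT) = 270·0.9945 − 220·0.9856 = 268.5150 − 216.8320 = 51.6830
P = C − (C − P) = 52.11 − (51.6830) = 0.4270

€0.43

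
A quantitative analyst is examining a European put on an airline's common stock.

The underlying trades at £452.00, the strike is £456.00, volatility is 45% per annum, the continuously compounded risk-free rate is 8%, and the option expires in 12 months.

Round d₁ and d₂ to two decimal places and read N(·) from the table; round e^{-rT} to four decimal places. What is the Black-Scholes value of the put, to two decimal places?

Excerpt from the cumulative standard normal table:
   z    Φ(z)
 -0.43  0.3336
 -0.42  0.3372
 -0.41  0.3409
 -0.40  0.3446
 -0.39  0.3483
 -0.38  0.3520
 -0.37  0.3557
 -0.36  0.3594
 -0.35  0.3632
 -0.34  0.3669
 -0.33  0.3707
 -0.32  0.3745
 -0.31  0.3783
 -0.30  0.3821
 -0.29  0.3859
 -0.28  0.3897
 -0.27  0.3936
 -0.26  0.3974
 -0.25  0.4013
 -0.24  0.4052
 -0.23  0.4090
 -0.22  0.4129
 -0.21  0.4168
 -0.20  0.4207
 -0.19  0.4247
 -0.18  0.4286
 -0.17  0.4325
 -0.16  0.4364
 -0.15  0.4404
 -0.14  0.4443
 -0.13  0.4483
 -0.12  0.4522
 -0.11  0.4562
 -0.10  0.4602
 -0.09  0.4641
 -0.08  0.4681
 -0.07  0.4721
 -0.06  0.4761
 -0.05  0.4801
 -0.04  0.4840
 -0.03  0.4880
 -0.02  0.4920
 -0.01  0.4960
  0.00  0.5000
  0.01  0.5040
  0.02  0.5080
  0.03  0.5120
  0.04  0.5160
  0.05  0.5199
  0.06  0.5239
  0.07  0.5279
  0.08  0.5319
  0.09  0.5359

£63.11

σ√T = 0.45·√1 = 0.4500
d₁ = [ln(452/456) + (0.08 + ½·0.45²)·1] / (σ√T) = (-0.0088 + 0.1813) / 0.4500 = 0.3832 which rounds to 0.38
d₂ = 0.3832 − 0.4500 = -0.0668 which rounds to -0.07
exp(−rT) = exp(−0.08·1) = 0.9231
N(−d₂) = N(0.07) = 0.5279;  N(−d₁) = N(-0.38) = 0.3520
P = 456·0.9231·0.5279 − 452·0.3520 = 222.2108 − 159.1040 = 63.1068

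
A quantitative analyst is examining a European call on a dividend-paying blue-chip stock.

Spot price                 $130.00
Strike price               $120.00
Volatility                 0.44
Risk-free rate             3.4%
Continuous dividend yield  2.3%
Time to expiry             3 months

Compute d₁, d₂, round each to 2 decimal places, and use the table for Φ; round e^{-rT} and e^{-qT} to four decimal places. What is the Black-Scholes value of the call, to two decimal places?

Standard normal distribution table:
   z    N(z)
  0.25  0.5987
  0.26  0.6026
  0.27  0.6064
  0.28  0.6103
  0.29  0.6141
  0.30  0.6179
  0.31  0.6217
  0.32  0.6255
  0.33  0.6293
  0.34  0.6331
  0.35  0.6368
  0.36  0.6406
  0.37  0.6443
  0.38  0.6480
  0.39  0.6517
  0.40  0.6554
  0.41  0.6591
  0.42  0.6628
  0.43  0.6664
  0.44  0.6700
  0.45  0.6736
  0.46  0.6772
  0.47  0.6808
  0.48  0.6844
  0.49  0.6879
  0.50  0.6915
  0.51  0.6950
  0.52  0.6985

$16.77

σ√T = 0.44 × 0.5000 = 0.2200
ln(S/K) + (r − q + σ²/2)T = ln(130/120) + (0.034 − 0.023 + 0.44²/2)·0.25 = 0.0800 + 0.0270 = 0.1070
d₁ = 0.1070 / 0.2200 = 0.4863 which rounds to 0.49
d₂ = d₁ − σ√T = 0.4863 − 0.2200 = 0.2663 which rounds to 0.27
e^(−qT) = e^(−0.023·0.25) = 0.9943;  e^(−rT) = e^(−0.034·0.25) = 0.9915
N(d₁) = N(0.49) = 0.6879;  N(d₂) = N(0.27) = 0.6064
C = 130·0.9943·0.6879 − 120·0.9915·0.6064 = 88.9173 − 72.1495 = 16.7678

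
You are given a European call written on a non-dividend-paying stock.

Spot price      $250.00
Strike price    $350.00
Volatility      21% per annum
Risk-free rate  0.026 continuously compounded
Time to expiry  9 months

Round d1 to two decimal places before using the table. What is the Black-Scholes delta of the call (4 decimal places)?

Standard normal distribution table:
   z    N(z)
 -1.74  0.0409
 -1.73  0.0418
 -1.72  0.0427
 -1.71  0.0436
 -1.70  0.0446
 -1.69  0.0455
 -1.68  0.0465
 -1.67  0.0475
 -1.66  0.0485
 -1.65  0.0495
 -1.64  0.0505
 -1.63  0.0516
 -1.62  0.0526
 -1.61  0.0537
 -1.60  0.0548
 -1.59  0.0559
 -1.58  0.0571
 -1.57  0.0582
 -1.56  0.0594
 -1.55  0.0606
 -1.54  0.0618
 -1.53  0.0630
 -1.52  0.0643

0.0495

σ√T = 0.21·√0.75 = 0.1819
d₁ = [ln(250/350) + (0.026 + 0.21²/2)·0.75] / 0.1819 = [-0.3365 + 0.0360] / 0.1819 = -1.6520 which rounds to -1.65
N(d₁) = N(-1.65) = 0.0495
Δ_call = N(d₁) = 0.0495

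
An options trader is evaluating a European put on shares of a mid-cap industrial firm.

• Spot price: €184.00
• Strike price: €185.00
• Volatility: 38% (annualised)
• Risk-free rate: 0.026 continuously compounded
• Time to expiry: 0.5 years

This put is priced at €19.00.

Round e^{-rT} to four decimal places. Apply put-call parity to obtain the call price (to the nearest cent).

exp(−rT) = exp(−0.026·0.5) = 0.9871
Put-call parity: C − P = S − K·e^(−rT) = 184 − 185·0.9871 = 184 − 182.6135 = 1.3865
C = P + (C − P) = 19.00 + (1.3865) = 20.3865

€20.39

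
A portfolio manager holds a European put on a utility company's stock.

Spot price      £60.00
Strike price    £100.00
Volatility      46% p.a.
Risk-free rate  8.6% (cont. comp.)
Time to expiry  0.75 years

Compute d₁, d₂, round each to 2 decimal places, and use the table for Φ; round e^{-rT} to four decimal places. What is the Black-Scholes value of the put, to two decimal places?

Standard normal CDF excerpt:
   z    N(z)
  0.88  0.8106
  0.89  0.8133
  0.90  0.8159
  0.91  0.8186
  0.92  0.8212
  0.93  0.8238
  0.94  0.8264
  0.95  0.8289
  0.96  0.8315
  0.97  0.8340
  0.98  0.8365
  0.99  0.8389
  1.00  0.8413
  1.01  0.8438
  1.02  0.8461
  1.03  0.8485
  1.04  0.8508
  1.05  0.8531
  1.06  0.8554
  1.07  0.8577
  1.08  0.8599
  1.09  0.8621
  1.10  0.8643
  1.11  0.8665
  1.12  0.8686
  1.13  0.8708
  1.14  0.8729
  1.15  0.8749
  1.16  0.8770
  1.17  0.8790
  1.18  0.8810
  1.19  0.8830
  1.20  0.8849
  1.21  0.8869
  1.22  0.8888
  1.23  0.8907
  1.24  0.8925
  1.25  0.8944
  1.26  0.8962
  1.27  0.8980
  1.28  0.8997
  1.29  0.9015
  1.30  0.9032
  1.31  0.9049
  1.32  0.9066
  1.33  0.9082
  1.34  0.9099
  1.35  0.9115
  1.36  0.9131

£35.72

σ√T = 0.46 × 0.8660 = 0.3984
ln(S/K) + (r + σ²/2)T = ln(60/100) + (0.086 + 0.46²/2)·0.75 = -0.5108 + 0.1439 = -0.3670
d₁ = -0.3670 / 0.3984 = -0.9212 ⇒ -0.92
d₂ = d₁ − σ√T = -0.9212 − 0.3984 = -1.3196 ⇒ -1.32
exp(−rT) = exp(−0.086·0.75) = 0.9375
N(−d₂) = N(1.32) = 0.9066;  N(−d₁) = N(0.92) = 0.8212
P = 100·0.9375·0.9066 − 60·0.8212 = 84.9937 − 49.2720 = 35.7217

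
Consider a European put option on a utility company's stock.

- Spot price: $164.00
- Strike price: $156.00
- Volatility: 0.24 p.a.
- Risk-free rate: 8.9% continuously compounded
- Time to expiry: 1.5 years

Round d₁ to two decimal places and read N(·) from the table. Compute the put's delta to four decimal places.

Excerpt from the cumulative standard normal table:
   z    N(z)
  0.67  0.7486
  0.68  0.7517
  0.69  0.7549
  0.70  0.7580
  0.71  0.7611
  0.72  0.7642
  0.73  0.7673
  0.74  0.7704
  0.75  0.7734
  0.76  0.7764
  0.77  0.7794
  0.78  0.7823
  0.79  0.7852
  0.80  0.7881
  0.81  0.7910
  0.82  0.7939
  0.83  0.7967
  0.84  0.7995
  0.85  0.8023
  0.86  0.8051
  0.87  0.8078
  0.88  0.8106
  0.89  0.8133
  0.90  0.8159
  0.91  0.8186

-0.2206

σ√T = 0.24·√1.5 = 0.2939
ln(S/K) + (r + σ²/2)T = ln(164/156) + (0.089 + 0.24²/2)·1.5 = 0.0500 + 0.1767 = 0.2267
d₁ = 0.2267 / 0.2939 = 0.7713 → 0.77
N(d₁) = N(0.77) = 0.7794
Δ_put = N(d₁) − 1 = 0.7794 − 1 = -0.2206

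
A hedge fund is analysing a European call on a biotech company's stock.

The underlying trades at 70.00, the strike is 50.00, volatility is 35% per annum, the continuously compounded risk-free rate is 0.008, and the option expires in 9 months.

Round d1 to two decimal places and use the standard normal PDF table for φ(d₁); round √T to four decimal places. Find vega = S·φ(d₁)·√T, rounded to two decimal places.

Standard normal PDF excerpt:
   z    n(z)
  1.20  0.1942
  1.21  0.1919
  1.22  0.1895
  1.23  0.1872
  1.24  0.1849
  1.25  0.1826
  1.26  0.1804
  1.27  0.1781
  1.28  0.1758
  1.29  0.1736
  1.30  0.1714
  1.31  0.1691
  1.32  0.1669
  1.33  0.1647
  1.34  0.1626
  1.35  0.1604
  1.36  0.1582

10.66

T = 0.75;  σ√T = 0.3031
d₁ = [ln(70/50) + (0.008 + 0.35²/2)·0.75] / 0.3031 = [0.3365 + 0.0519] / 0.3031 = 1.2814 → 1.28
√T = √0.75 = 0.8660
φ(d₁) = φ(1.28) = 0.1758
vega = S·φ(d₁)·√T = 70·0.1758·0.8660 = 10.6570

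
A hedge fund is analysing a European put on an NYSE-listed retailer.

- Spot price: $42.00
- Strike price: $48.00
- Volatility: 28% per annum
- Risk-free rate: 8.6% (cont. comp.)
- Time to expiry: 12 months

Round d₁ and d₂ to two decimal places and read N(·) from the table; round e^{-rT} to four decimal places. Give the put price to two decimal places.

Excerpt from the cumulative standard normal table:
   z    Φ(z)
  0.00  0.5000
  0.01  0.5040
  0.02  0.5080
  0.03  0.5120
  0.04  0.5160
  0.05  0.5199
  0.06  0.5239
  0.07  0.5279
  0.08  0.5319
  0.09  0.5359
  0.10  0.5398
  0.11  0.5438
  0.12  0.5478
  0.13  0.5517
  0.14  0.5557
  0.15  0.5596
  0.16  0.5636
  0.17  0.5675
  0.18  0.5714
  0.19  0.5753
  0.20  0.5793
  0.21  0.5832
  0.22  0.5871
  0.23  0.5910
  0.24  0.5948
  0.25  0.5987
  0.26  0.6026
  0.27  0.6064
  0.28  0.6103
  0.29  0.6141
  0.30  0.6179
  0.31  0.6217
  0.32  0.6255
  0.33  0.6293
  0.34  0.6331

T = 1;  σ√T = 0.2800
d₁ = [ln(42/48) + (0.086 + 0.28²/2)·1] / 0.2800 = [-0.1335 + 0.1252] / 0.2800 = -0.0298 which rounds to -0.03
d₂ = d₁ − σ√T = -0.0298 − 0.2800 = -0.3098 which rounds to -0.31
e^(−rT) = e^(−0.086·1) = 0.9176
N(−d₂) = N(0.31) = 0.6217;  N(−d₁) = N(0.03) = 0.5120
P = 48·0.9176·0.6217 − 42·0.5120 = 27.3827 − 21.5040 = 5.8787

$5.88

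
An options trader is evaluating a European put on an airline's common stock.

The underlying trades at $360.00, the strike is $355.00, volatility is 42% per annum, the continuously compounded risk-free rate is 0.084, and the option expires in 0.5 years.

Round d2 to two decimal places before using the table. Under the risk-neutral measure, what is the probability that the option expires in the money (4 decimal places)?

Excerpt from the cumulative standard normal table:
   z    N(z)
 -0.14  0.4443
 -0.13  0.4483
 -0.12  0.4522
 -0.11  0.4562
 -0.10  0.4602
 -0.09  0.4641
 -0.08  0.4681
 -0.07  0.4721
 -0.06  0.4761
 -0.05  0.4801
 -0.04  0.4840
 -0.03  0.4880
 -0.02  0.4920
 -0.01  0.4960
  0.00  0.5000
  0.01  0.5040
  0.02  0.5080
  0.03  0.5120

σ√T = 0.42·√0.5 = 0.2970
d₁ = [ln(360/355) + (0.084 + ½·0.42²)·0.5] / (σ√T) = (0.0140 + 0.0861) / 0.2970 = 0.3370 ≈ 0.34
d₂ = 0.3370 − 0.2970 = 0.0400 ≈ 0.04
Pr(exercise) under Q = N(−d₂) = N(-0.04) = 0.4840

0.4840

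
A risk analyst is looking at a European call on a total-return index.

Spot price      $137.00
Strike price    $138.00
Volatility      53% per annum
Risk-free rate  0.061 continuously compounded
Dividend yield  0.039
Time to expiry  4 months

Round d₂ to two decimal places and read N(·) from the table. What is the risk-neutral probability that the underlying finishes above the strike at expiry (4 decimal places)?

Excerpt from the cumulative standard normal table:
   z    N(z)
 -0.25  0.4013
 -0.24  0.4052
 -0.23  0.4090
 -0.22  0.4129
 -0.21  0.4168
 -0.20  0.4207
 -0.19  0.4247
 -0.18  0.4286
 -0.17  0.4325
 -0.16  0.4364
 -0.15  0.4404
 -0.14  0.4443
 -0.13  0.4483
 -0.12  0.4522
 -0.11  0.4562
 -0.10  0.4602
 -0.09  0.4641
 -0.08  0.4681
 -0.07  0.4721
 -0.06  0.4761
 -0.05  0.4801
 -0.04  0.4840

0.4404

T = 0.3333;  σ√T = 0.3060
ln(S/K) + (r − q + σ²/2)T = ln(137/138) + (0.061 − 0.039 + 0.53²/2)·0.3333 = -0.0073 + 0.0542 = 0.0469
d₁ = 0.0469 / 0.3060 = 0.1532 ≈ 0.15
d₂ = d₁ − σ√T = 0.1532 − 0.3060 = -0.1528 ≈ -0.15
Risk-neutral Pr[S_T > K] = N(d₂) = N(-0.15) = 0.4404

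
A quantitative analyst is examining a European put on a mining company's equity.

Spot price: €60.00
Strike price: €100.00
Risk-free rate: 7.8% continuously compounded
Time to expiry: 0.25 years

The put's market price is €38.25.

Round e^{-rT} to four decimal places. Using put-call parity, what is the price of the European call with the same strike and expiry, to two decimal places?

exp(−rT) = exp(−0.078·0.25) = 0.9807
Put-call parity: C − P = S − K·e^(−rT) = 60 − 100·0.9807 = 60 − 98.0700 = -38.0700
C = P + (C − P) = 38.25 + (-38.0700) = 0.1800

€0.18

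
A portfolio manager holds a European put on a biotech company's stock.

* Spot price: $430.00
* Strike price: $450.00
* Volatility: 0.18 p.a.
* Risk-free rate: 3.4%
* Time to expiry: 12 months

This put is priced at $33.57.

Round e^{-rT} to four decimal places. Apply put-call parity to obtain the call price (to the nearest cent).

$28.60

e^(−rT) = e^(−0.034·1) = 0.9666
Put-call parity: C − P = S − K·e^(−rT) = 430 − 450·0.9666 = 430 − 434.9700 = -4.9700
C = P + (C − P) = 33.57 + (-4.9700) = 28.6000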